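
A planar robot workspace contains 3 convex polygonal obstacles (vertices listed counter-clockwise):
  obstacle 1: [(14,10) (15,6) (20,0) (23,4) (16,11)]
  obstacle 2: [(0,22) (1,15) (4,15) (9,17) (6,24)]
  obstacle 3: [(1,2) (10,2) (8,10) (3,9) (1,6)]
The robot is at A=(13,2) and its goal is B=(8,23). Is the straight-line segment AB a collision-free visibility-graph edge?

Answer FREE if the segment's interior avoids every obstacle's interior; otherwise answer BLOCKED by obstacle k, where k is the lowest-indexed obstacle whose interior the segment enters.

Obstacle 1 [(14,10) (15,6) (20,0) (23,4) (16,11)]:
  edge (14,10)–(15,6): clear
  edge (15,6)–(20,0): clear
  edge (20,0)–(23,4): clear
  edge (23,4)–(16,11): clear
  edge (16,11)–(14,10): clear
  midpoint (21/2,25/2) outside
  → clear
Obstacle 2 [(0,22) (1,15) (4,15) (9,17) (6,24)]:
  edge (0,22)–(1,15): clear
  edge (1,15)–(4,15): clear
  edge (4,15)–(9,17): clear
  edge (9,17)–(6,24): clear
  edge (6,24)–(0,22): clear
  midpoint (21/2,25/2) outside
  → clear
Obstacle 3 [(1,2) (10,2) (8,10) (3,9) (1,6)]:
  edge (1,2)–(10,2): clear
  edge (10,2)–(8,10): clear
  edge (8,10)–(3,9): clear
  edge (3,9)–(1,6): clear
  edge (1,6)–(1,2): clear
  midpoint (21/2,25/2) outside
  → clear

FREE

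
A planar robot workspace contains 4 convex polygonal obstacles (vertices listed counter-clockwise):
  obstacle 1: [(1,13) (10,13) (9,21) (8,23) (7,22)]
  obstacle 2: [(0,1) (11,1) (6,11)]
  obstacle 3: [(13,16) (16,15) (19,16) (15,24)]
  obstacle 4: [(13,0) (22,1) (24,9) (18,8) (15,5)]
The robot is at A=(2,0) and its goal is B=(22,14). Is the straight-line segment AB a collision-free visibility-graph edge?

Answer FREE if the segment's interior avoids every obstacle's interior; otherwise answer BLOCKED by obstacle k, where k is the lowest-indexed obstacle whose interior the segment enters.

Obstacle 1 [(1,13) (10,13) (9,21) (8,23) (7,22)]:
  edge (1,13)–(10,13): clear
  edge (10,13)–(9,21): clear
  edge (9,21)–(8,23): clear
  edge (8,23)–(7,22): clear
  edge (7,22)–(1,13): clear
  midpoint (12,7) outside
  → clear
Obstacle 2 [(0,1) (11,1) (6,11)]:
  edge (0,1)–(11,1): crosses AB
  edge (11,1)–(6,11): crosses AB
  edge (6,11)–(0,1): clear
  → BLOCKED
Obstacle 3 [(13,16) (16,15) (19,16) (15,24)]:
  edge (13,16)–(16,15): clear
  edge (16,15)–(19,16): clear
  edge (19,16)–(15,24): clear
  edge (15,24)–(13,16): clear
  midpoint (12,7) outside
  → clear
Obstacle 4 [(13,0) (22,1) (24,9) (18,8) (15,5)]:
  edge (13,0)–(22,1): clear
  edge (22,1)–(24,9): clear
  edge (24,9)–(18,8): clear
  edge (18,8)–(15,5): clear
  edge (15,5)–(13,0): clear
  midpoint (12,7) outside
  → clear

BLOCKED by obstacle 2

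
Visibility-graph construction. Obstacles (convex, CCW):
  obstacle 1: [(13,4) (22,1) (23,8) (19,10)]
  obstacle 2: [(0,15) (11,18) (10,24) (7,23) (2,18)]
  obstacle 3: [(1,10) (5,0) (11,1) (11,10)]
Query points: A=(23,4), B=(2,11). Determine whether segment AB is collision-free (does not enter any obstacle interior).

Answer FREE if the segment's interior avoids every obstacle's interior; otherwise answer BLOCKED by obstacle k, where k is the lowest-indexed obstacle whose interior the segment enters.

Obstacle 1 [(13,4) (22,1) (23,8) (19,10)]:
  edge (13,4)–(22,1): clear
  edge (22,1)–(23,8): crosses AB
  edge (23,8)–(19,10): clear
  edge (19,10)–(13,4): crosses AB
  → BLOCKED
Obstacle 2 [(0,15) (11,18) (10,24) (7,23) (2,18)]:
  edge (0,15)–(11,18): clear
  edge (11,18)–(10,24): clear
  edge (10,24)–(7,23): clear
  edge (7,23)–(2,18): clear
  edge (2,18)–(0,15): clear
  midpoint (25/2,15/2) outside
  → clear
Obstacle 3 [(1,10) (5,0) (11,1) (11,10)]:
  edge (1,10)–(5,0): clear
  edge (5,0)–(11,1): clear
  edge (11,1)–(11,10): crosses AB
  edge (11,10)–(1,10): crosses AB
  → BLOCKED

BLOCKED by obstacle 1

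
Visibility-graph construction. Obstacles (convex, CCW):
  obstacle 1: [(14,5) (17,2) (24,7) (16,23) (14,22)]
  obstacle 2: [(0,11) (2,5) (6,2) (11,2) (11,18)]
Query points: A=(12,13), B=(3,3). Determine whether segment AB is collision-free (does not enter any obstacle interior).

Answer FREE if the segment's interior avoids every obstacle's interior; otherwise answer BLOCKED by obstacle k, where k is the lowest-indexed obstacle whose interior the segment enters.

BLOCKED by obstacle 2

Obstacle 1 [(14,5) (17,2) (24,7) (16,23) (14,22)]:
  edge (14,5)–(17,2): clear
  edge (17,2)–(24,7): clear
  edge (24,7)–(16,23): clear
  edge (16,23)–(14,22): clear
  edge (14,22)–(14,5): clear
  midpoint (15/2,8) outside
  → clear
Obstacle 2 [(0,11) (2,5) (6,2) (11,2) (11,18)]:
  edge (0,11)–(2,5): clear
  edge (2,5)–(6,2): crosses AB
  edge (6,2)–(11,2): clear
  edge (11,2)–(11,18): crosses AB
  edge (11,18)–(0,11): clear
  → BLOCKED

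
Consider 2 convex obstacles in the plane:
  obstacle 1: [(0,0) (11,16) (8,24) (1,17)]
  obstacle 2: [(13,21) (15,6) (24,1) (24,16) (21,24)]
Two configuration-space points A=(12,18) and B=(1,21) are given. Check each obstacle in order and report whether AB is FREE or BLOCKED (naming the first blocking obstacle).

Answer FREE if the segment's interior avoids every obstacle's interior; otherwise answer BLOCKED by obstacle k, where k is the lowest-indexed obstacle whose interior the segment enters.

Obstacle 1 [(0,0) (11,16) (8,24) (1,17)]:
  edge (0,0)–(11,16): clear
  edge (11,16)–(8,24): crosses AB
  edge (8,24)–(1,17): crosses AB
  edge (1,17)–(0,0): clear
  → BLOCKED
Obstacle 2 [(13,21) (15,6) (24,1) (24,16) (21,24)]:
  edge (13,21)–(15,6): clear
  edge (15,6)–(24,1): clear
  edge (24,1)–(24,16): clear
  edge (24,16)–(21,24): clear
  edge (21,24)–(13,21): clear
  midpoint (13/2,39/2) outside
  → clear

BLOCKED by obstacle 1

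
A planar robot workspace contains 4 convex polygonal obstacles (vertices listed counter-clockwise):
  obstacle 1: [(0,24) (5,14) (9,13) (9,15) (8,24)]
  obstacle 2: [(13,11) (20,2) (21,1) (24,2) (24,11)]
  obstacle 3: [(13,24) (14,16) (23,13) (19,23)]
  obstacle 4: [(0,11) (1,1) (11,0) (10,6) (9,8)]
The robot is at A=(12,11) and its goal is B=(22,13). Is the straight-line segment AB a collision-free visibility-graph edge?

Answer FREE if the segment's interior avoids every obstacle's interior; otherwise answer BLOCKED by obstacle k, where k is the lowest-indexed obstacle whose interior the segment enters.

FREE

Obstacle 1 [(0,24) (5,14) (9,13) (9,15) (8,24)]:
  edge (0,24)–(5,14): clear
  edge (5,14)–(9,13): clear
  edge (9,13)–(9,15): clear
  edge (9,15)–(8,24): clear
  edge (8,24)–(0,24): clear
  midpoint (17,12) outside
  → clear
Obstacle 2 [(13,11) (20,2) (21,1) (24,2) (24,11)]:
  edge (13,11)–(20,2): clear
  edge (20,2)–(21,1): clear
  edge (21,1)–(24,2): clear
  edge (24,2)–(24,11): clear
  edge (24,11)–(13,11): clear
  midpoint (17,12) outside
  → clear
Obstacle 3 [(13,24) (14,16) (23,13) (19,23)]:
  edge (13,24)–(14,16): clear
  edge (14,16)–(23,13): clear
  edge (23,13)–(19,23): clear
  edge (19,23)–(13,24): clear
  midpoint (17,12) outside
  → clear
Obstacle 4 [(0,11) (1,1) (11,0) (10,6) (9,8)]:
  edge (0,11)–(1,1): clear
  edge (1,1)–(11,0): clear
  edge (11,0)–(10,6): clear
  edge (10,6)–(9,8): clear
  edge (9,8)–(0,11): clear
  midpoint (17,12) outside
  → clear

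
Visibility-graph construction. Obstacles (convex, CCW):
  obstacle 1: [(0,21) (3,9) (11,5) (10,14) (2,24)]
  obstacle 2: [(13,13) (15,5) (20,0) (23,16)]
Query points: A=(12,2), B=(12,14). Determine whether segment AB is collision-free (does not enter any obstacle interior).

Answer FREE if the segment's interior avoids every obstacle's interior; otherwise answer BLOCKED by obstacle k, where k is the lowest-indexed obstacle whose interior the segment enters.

Obstacle 1 [(0,21) (3,9) (11,5) (10,14) (2,24)]:
  edge (0,21)–(3,9): clear
  edge (3,9)–(11,5): clear
  edge (11,5)–(10,14): clear
  edge (10,14)–(2,24): clear
  edge (2,24)–(0,21): clear
  midpoint (12,8) outside
  → clear
Obstacle 2 [(13,13) (15,5) (20,0) (23,16)]:
  edge (13,13)–(15,5): clear
  edge (15,5)–(20,0): clear
  edge (20,0)–(23,16): clear
  edge (23,16)–(13,13): clear
  midpoint (12,8) outside
  → clear

FREE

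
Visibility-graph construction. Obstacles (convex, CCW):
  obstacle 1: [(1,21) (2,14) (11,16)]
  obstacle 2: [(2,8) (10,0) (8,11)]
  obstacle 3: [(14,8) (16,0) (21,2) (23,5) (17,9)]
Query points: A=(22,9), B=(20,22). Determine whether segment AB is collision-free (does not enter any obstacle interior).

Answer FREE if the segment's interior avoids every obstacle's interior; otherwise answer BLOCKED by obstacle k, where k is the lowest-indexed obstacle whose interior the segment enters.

FREE

Obstacle 1 [(1,21) (2,14) (11,16)]:
  edge (1,21)–(2,14): clear
  edge (2,14)–(11,16): clear
  edge (11,16)–(1,21): clear
  midpoint (21,31/2) outside
  → clear
Obstacle 2 [(2,8) (10,0) (8,11)]:
  edge (2,8)–(10,0): clear
  edge (10,0)–(8,11): clear
  edge (8,11)–(2,8): clear
  midpoint (21,31/2) outside
  → clear
Obstacle 3 [(14,8) (16,0) (21,2) (23,5) (17,9)]:
  edge (14,8)–(16,0): clear
  edge (16,0)–(21,2): clear
  edge (21,2)–(23,5): clear
  edge (23,5)–(17,9): clear
  edge (17,9)–(14,8): clear
  midpoint (21,31/2) outside
  → clear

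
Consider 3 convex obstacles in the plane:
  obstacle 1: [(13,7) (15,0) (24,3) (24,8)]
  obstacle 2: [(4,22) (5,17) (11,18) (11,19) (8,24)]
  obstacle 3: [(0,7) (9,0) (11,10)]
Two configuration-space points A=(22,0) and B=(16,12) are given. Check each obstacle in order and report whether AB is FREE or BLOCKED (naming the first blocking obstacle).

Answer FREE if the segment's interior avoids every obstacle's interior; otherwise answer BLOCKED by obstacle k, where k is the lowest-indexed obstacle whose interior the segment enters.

BLOCKED by obstacle 1

Obstacle 1 [(13,7) (15,0) (24,3) (24,8)]:
  edge (13,7)–(15,0): clear
  edge (15,0)–(24,3): crosses AB
  edge (24,3)–(24,8): clear
  edge (24,8)–(13,7): crosses AB
  → BLOCKED
Obstacle 2 [(4,22) (5,17) (11,18) (11,19) (8,24)]:
  edge (4,22)–(5,17): clear
  edge (5,17)–(11,18): clear
  edge (11,18)–(11,19): clear
  edge (11,19)–(8,24): clear
  edge (8,24)–(4,22): clear
  midpoint (19,6) outside
  → clear
Obstacle 3 [(0,7) (9,0) (11,10)]:
  edge (0,7)–(9,0): clear
  edge (9,0)–(11,10): clear
  edge (11,10)–(0,7): clear
  midpoint (19,6) outside
  → clear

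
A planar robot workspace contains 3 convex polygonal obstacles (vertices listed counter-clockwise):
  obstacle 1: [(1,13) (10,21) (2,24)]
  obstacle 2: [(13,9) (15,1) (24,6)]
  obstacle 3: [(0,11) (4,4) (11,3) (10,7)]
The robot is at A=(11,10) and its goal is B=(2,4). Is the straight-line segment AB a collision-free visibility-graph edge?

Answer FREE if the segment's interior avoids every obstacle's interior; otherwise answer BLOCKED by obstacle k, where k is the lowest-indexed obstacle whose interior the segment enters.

Obstacle 1 [(1,13) (10,21) (2,24)]:
  edge (1,13)–(10,21): clear
  edge (10,21)–(2,24): clear
  edge (2,24)–(1,13): clear
  midpoint (13/2,7) outside
  → clear
Obstacle 2 [(13,9) (15,1) (24,6)]:
  edge (13,9)–(15,1): clear
  edge (15,1)–(24,6): clear
  edge (24,6)–(13,9): clear
  midpoint (13/2,7) outside
  → clear
Obstacle 3 [(0,11) (4,4) (11,3) (10,7)]:
  edge (0,11)–(4,4): crosses AB
  edge (4,4)–(11,3): clear
  edge (11,3)–(10,7): clear
  edge (10,7)–(0,11): crosses AB
  → BLOCKED

BLOCKED by obstacle 3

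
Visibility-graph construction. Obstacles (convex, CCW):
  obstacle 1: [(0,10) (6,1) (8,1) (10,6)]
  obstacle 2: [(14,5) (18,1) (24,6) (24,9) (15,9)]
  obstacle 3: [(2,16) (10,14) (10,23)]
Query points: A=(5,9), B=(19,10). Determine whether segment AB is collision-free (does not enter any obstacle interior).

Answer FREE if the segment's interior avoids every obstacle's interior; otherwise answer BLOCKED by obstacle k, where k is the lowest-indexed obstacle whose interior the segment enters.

FREE

Obstacle 1 [(0,10) (6,1) (8,1) (10,6)]:
  edge (0,10)–(6,1): clear
  edge (6,1)–(8,1): clear
  edge (8,1)–(10,6): clear
  edge (10,6)–(0,10): clear
  midpoint (12,19/2) outside
  → clear
Obstacle 2 [(14,5) (18,1) (24,6) (24,9) (15,9)]:
  edge (14,5)–(18,1): clear
  edge (18,1)–(24,6): clear
  edge (24,6)–(24,9): clear
  edge (24,9)–(15,9): clear
  edge (15,9)–(14,5): clear
  midpoint (12,19/2) outside
  → clear
Obstacle 3 [(2,16) (10,14) (10,23)]:
  edge (2,16)–(10,14): clear
  edge (10,14)–(10,23): clear
  edge (10,23)–(2,16): clear
  midpoint (12,19/2) outside
  → clear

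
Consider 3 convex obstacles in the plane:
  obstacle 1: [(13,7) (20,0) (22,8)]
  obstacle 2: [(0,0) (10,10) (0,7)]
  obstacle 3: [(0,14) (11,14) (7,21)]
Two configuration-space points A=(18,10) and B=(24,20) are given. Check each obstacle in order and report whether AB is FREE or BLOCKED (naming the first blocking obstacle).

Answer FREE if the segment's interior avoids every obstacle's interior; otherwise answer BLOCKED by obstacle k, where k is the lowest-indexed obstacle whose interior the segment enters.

FREE

Obstacle 1 [(13,7) (20,0) (22,8)]:
  edge (13,7)–(20,0): clear
  edge (20,0)–(22,8): clear
  edge (22,8)–(13,7): clear
  midpoint (21,15) outside
  → clear
Obstacle 2 [(0,0) (10,10) (0,7)]:
  edge (0,0)–(10,10): clear
  edge (10,10)–(0,7): clear
  edge (0,7)–(0,0): clear
  midpoint (21,15) outside
  → clear
Obstacle 3 [(0,14) (11,14) (7,21)]:
  edge (0,14)–(11,14): clear
  edge (11,14)–(7,21): clear
  edge (7,21)–(0,14): clear
  midpoint (21,15) outside
  → clear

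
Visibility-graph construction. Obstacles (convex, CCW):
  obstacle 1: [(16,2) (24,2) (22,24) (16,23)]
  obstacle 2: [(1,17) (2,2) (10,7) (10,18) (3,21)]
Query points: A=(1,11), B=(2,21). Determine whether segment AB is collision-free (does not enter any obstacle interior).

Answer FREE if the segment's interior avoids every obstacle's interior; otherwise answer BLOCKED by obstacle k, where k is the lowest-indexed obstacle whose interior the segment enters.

BLOCKED by obstacle 2

Obstacle 1 [(16,2) (24,2) (22,24) (16,23)]:
  edge (16,2)–(24,2): clear
  edge (24,2)–(22,24): clear
  edge (22,24)–(16,23): clear
  edge (16,23)–(16,2): clear
  midpoint (3/2,16) outside
  → clear
Obstacle 2 [(1,17) (2,2) (10,7) (10,18) (3,21)]:
  edge (1,17)–(2,2): crosses AB
  edge (2,2)–(10,7): clear
  edge (10,7)–(10,18): clear
  edge (10,18)–(3,21): clear
  edge (3,21)–(1,17): crosses AB
  → BLOCKED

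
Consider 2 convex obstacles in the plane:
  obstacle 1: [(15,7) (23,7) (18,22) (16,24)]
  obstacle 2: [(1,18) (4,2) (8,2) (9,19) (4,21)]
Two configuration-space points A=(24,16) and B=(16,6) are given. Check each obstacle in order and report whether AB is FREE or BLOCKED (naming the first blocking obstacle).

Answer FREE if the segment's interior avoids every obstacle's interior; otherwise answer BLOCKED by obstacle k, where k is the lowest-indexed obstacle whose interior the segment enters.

Obstacle 1 [(15,7) (23,7) (18,22) (16,24)]:
  edge (15,7)–(23,7): crosses AB
  edge (23,7)–(18,22): crosses AB
  edge (18,22)–(16,24): clear
  edge (16,24)–(15,7): clear
  → BLOCKED
Obstacle 2 [(1,18) (4,2) (8,2) (9,19) (4,21)]:
  edge (1,18)–(4,2): clear
  edge (4,2)–(8,2): clear
  edge (8,2)–(9,19): clear
  edge (9,19)–(4,21): clear
  edge (4,21)–(1,18): clear
  midpoint (20,11) outside
  → clear

BLOCKED by obstacle 1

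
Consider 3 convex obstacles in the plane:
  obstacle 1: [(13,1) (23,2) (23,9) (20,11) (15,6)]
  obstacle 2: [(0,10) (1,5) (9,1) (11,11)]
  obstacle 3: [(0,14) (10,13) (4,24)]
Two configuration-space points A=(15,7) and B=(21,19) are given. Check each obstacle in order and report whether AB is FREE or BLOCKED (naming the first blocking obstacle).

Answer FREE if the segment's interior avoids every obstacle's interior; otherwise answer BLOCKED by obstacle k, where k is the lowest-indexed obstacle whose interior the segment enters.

Obstacle 1 [(13,1) (23,2) (23,9) (20,11) (15,6)]:
  edge (13,1)–(23,2): clear
  edge (23,2)–(23,9): clear
  edge (23,9)–(20,11): clear
  edge (20,11)–(15,6): clear
  edge (15,6)–(13,1): clear
  midpoint (18,13) outside
  → clear
Obstacle 2 [(0,10) (1,5) (9,1) (11,11)]:
  edge (0,10)–(1,5): clear
  edge (1,5)–(9,1): clear
  edge (9,1)–(11,11): clear
  edge (11,11)–(0,10): clear
  midpoint (18,13) outside
  → clear
Obstacle 3 [(0,14) (10,13) (4,24)]:
  edge (0,14)–(10,13): clear
  edge (10,13)–(4,24): clear
  edge (4,24)–(0,14): clear
  midpoint (18,13) outside
  → clear

FREE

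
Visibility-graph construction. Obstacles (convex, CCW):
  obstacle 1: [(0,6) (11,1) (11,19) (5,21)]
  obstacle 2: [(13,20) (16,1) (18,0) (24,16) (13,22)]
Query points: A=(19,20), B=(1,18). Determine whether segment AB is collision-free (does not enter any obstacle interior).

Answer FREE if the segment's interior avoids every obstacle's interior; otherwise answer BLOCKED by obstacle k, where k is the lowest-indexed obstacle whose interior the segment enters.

BLOCKED by obstacle 1

Obstacle 1 [(0,6) (11,1) (11,19) (5,21)]:
  edge (0,6)–(11,1): clear
  edge (11,1)–(11,19): clear
  edge (11,19)–(5,21): crosses AB
  edge (5,21)–(0,6): crosses AB
  → BLOCKED
Obstacle 2 [(13,20) (16,1) (18,0) (24,16) (13,22)]:
  edge (13,20)–(16,1): crosses AB
  edge (16,1)–(18,0): clear
  edge (18,0)–(24,16): clear
  edge (24,16)–(13,22): crosses AB
  edge (13,22)–(13,20): clear
  → BLOCKED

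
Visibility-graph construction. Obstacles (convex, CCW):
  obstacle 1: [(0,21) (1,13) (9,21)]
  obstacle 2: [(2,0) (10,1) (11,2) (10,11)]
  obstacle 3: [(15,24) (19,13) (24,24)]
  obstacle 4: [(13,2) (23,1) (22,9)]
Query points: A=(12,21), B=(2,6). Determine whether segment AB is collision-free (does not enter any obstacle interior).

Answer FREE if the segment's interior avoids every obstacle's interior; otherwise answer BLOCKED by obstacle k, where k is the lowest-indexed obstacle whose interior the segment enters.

Obstacle 1 [(0,21) (1,13) (9,21)]:
  edge (0,21)–(1,13): clear
  edge (1,13)–(9,21): clear
  edge (9,21)–(0,21): clear
  midpoint (7,27/2) outside
  → clear
Obstacle 2 [(2,0) (10,1) (11,2) (10,11)]:
  edge (2,0)–(10,1): clear
  edge (10,1)–(11,2): clear
  edge (11,2)–(10,11): clear
  edge (10,11)–(2,0): clear
  midpoint (7,27/2) outside
  → clear
Obstacle 3 [(15,24) (19,13) (24,24)]:
  edge (15,24)–(19,13): clear
  edge (19,13)–(24,24): clear
  edge (24,24)–(15,24): clear
  midpoint (7,27/2) outside
  → clear
Obstacle 4 [(13,2) (23,1) (22,9)]:
  edge (13,2)–(23,1): clear
  edge (23,1)–(22,9): clear
  edge (22,9)–(13,2): clear
  midpoint (7,27/2) outside
  → clear

FREE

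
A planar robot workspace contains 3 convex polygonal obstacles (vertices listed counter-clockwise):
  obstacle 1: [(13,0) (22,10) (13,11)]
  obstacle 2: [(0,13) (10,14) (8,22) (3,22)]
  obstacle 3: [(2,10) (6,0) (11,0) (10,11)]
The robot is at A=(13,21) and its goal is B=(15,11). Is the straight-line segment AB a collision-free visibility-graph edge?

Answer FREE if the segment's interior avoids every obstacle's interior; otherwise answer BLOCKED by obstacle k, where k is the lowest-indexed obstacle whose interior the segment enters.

Obstacle 1 [(13,0) (22,10) (13,11)]:
  edge (13,0)–(22,10): clear
  edge (22,10)–(13,11): clear
  edge (13,11)–(13,0): clear
  midpoint (14,16) outside
  → clear
Obstacle 2 [(0,13) (10,14) (8,22) (3,22)]:
  edge (0,13)–(10,14): clear
  edge (10,14)–(8,22): clear
  edge (8,22)–(3,22): clear
  edge (3,22)–(0,13): clear
  midpoint (14,16) outside
  → clear
Obstacle 3 [(2,10) (6,0) (11,0) (10,11)]:
  edge (2,10)–(6,0): clear
  edge (6,0)–(11,0): clear
  edge (11,0)–(10,11): clear
  edge (10,11)–(2,10): clear
  midpoint (14,16) outside
  → clear

FREE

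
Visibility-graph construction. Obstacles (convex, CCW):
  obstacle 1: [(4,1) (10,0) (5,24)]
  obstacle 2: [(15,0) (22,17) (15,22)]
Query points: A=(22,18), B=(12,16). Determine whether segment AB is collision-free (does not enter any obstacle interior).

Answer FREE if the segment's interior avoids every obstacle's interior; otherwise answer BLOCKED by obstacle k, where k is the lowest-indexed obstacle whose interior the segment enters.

BLOCKED by obstacle 2

Obstacle 1 [(4,1) (10,0) (5,24)]:
  edge (4,1)–(10,0): clear
  edge (10,0)–(5,24): clear
  edge (5,24)–(4,1): clear
  midpoint (17,17) outside
  → clear
Obstacle 2 [(15,0) (22,17) (15,22)]:
  edge (15,0)–(22,17): clear
  edge (22,17)–(15,22): crosses AB
  edge (15,22)–(15,0): crosses AB
  → BLOCKED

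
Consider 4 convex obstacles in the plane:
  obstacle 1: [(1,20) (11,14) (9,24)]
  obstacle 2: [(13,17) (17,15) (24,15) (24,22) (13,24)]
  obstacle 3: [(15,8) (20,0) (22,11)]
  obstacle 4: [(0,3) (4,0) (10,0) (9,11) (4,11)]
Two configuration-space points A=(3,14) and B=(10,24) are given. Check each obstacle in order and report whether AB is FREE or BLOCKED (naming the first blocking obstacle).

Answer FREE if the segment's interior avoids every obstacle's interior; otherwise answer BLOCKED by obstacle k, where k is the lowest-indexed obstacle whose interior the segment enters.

BLOCKED by obstacle 1

Obstacle 1 [(1,20) (11,14) (9,24)]:
  edge (1,20)–(11,14): crosses AB
  edge (11,14)–(9,24): crosses AB
  edge (9,24)–(1,20): clear
  → BLOCKED
Obstacle 2 [(13,17) (17,15) (24,15) (24,22) (13,24)]:
  edge (13,17)–(17,15): clear
  edge (17,15)–(24,15): clear
  edge (24,15)–(24,22): clear
  edge (24,22)–(13,24): clear
  edge (13,24)–(13,17): clear
  midpoint (13/2,19) outside
  → clear
Obstacle 3 [(15,8) (20,0) (22,11)]:
  edge (15,8)–(20,0): clear
  edge (20,0)–(22,11): clear
  edge (22,11)–(15,8): clear
  midpoint (13/2,19) outside
  → clear
Obstacle 4 [(0,3) (4,0) (10,0) (9,11) (4,11)]:
  edge (0,3)–(4,0): clear
  edge (4,0)–(10,0): clear
  edge (10,0)–(9,11): clear
  edge (9,11)–(4,11): clear
  edge (4,11)–(0,3): clear
  midpoint (13/2,19) outside
  → clear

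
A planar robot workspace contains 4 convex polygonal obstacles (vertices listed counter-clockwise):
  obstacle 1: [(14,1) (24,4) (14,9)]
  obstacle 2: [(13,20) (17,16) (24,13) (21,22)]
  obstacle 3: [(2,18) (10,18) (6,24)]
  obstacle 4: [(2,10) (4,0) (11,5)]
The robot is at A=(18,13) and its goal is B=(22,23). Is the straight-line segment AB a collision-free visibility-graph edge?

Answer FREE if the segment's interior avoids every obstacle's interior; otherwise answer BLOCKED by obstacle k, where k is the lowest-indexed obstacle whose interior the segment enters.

Obstacle 1 [(14,1) (24,4) (14,9)]:
  edge (14,1)–(24,4): clear
  edge (24,4)–(14,9): clear
  edge (14,9)–(14,1): clear
  midpoint (20,18) outside
  → clear
Obstacle 2 [(13,20) (17,16) (24,13) (21,22)]:
  edge (13,20)–(17,16): clear
  edge (17,16)–(24,13): crosses AB
  edge (24,13)–(21,22): crosses AB
  edge (21,22)–(13,20): clear
  → BLOCKED
Obstacle 3 [(2,18) (10,18) (6,24)]:
  edge (2,18)–(10,18): clear
  edge (10,18)–(6,24): clear
  edge (6,24)–(2,18): clear
  midpoint (20,18) outside
  → clear
Obstacle 4 [(2,10) (4,0) (11,5)]:
  edge (2,10)–(4,0): clear
  edge (4,0)–(11,5): clear
  edge (11,5)–(2,10): clear
  midpoint (20,18) outside
  → clear

BLOCKED by obstacle 2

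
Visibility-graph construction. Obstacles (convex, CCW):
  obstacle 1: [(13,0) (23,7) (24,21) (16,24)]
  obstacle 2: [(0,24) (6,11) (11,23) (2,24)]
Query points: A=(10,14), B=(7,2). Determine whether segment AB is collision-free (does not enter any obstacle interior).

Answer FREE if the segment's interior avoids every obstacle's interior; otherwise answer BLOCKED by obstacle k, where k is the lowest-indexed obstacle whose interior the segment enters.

Obstacle 1 [(13,0) (23,7) (24,21) (16,24)]:
  edge (13,0)–(23,7): clear
  edge (23,7)–(24,21): clear
  edge (24,21)–(16,24): clear
  edge (16,24)–(13,0): clear
  midpoint (17/2,8) outside
  → clear
Obstacle 2 [(0,24) (6,11) (11,23) (2,24)]:
  edge (0,24)–(6,11): clear
  edge (6,11)–(11,23): clear
  edge (11,23)–(2,24): clear
  edge (2,24)–(0,24): clear
  midpoint (17/2,8) outside
  → clear

FREE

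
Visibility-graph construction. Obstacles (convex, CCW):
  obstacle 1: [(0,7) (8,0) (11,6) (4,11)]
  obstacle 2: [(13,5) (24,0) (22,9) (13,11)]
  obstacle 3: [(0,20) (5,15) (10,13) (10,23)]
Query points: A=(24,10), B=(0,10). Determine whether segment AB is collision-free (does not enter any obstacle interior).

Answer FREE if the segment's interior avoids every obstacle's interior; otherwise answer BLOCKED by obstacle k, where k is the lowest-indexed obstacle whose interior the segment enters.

BLOCKED by obstacle 1

Obstacle 1 [(0,7) (8,0) (11,6) (4,11)]:
  edge (0,7)–(8,0): clear
  edge (8,0)–(11,6): clear
  edge (11,6)–(4,11): crosses AB
  edge (4,11)–(0,7): crosses AB
  → BLOCKED
Obstacle 2 [(13,5) (24,0) (22,9) (13,11)]:
  edge (13,5)–(24,0): clear
  edge (24,0)–(22,9): clear
  edge (22,9)–(13,11): crosses AB
  edge (13,11)–(13,5): crosses AB
  → BLOCKED
Obstacle 3 [(0,20) (5,15) (10,13) (10,23)]:
  edge (0,20)–(5,15): clear
  edge (5,15)–(10,13): clear
  edge (10,13)–(10,23): clear
  edge (10,23)–(0,20): clear
  midpoint (12,10) outside
  → clear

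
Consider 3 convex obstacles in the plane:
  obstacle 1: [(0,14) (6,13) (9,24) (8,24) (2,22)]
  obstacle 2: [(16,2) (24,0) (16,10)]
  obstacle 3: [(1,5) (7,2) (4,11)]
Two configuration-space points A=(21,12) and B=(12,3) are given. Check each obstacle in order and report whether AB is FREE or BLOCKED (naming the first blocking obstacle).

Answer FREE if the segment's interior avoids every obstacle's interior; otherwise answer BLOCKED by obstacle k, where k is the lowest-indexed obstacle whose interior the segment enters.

Obstacle 1 [(0,14) (6,13) (9,24) (8,24) (2,22)]:
  edge (0,14)–(6,13): clear
  edge (6,13)–(9,24): clear
  edge (9,24)–(8,24): clear
  edge (8,24)–(2,22): clear
  edge (2,22)–(0,14): clear
  midpoint (33/2,15/2) outside
  → clear
Obstacle 2 [(16,2) (24,0) (16,10)]:
  edge (16,2)–(24,0): clear
  edge (24,0)–(16,10): crosses AB
  edge (16,10)–(16,2): crosses AB
  → BLOCKED
Obstacle 3 [(1,5) (7,2) (4,11)]:
  edge (1,5)–(7,2): clear
  edge (7,2)–(4,11): clear
  edge (4,11)–(1,5): clear
  midpoint (33/2,15/2) outside
  → clear

BLOCKED by obstacle 2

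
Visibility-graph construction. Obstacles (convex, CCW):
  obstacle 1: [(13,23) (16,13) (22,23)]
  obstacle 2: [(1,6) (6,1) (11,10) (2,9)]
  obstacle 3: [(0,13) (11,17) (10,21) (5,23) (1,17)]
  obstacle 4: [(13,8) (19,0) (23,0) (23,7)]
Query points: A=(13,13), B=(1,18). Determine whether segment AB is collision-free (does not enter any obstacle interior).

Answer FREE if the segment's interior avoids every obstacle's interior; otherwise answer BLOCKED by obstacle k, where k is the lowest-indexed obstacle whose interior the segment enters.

Obstacle 1 [(13,23) (16,13) (22,23)]:
  edge (13,23)–(16,13): clear
  edge (16,13)–(22,23): clear
  edge (22,23)–(13,23): clear
  midpoint (7,31/2) outside
  → clear
Obstacle 2 [(1,6) (6,1) (11,10) (2,9)]:
  edge (1,6)–(6,1): clear
  edge (6,1)–(11,10): clear
  edge (11,10)–(2,9): clear
  edge (2,9)–(1,6): clear
  midpoint (7,31/2) outside
  → clear
Obstacle 3 [(0,13) (11,17) (10,21) (5,23) (1,17)]:
  edge (0,13)–(11,17): crosses AB
  edge (11,17)–(10,21): clear
  edge (10,21)–(5,23): clear
  edge (5,23)–(1,17): crosses AB
  edge (1,17)–(0,13): clear
  → BLOCKED
Obstacle 4 [(13,8) (19,0) (23,0) (23,7)]:
  edge (13,8)–(19,0): clear
  edge (19,0)–(23,0): clear
  edge (23,0)–(23,7): clear
  edge (23,7)–(13,8): clear
  midpoint (7,31/2) outside
  → clear

BLOCKED by obstacle 3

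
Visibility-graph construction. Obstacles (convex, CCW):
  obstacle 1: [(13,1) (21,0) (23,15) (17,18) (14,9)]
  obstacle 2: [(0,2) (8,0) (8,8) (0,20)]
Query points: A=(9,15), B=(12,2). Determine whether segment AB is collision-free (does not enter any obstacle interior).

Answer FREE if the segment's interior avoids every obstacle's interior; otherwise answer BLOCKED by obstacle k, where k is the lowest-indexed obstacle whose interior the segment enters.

FREE

Obstacle 1 [(13,1) (21,0) (23,15) (17,18) (14,9)]:
  edge (13,1)–(21,0): clear
  edge (21,0)–(23,15): clear
  edge (23,15)–(17,18): clear
  edge (17,18)–(14,9): clear
  edge (14,9)–(13,1): clear
  midpoint (21/2,17/2) outside
  → clear
Obstacle 2 [(0,2) (8,0) (8,8) (0,20)]:
  edge (0,2)–(8,0): clear
  edge (8,0)–(8,8): clear
  edge (8,8)–(0,20): clear
  edge (0,20)–(0,2): clear
  midpoint (21/2,17/2) outside
  → clear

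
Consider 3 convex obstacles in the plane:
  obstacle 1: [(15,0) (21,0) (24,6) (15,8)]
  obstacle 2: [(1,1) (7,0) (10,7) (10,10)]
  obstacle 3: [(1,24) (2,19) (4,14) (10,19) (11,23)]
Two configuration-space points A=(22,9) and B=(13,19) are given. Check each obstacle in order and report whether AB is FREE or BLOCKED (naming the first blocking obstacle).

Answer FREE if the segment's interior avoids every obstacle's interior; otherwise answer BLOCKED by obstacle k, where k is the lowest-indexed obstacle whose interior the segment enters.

Obstacle 1 [(15,0) (21,0) (24,6) (15,8)]:
  edge (15,0)–(21,0): clear
  edge (21,0)–(24,6): clear
  edge (24,6)–(15,8): clear
  edge (15,8)–(15,0): clear
  midpoint (35/2,14) outside
  → clear
Obstacle 2 [(1,1) (7,0) (10,7) (10,10)]:
  edge (1,1)–(7,0): clear
  edge (7,0)–(10,7): clear
  edge (10,7)–(10,10): clear
  edge (10,10)–(1,1): clear
  midpoint (35/2,14) outside
  → clear
Obstacle 3 [(1,24) (2,19) (4,14) (10,19) (11,23)]:
  edge (1,24)–(2,19): clear
  edge (2,19)–(4,14): clear
  edge (4,14)–(10,19): clear
  edge (10,19)–(11,23): clear
  edge (11,23)–(1,24): clear
  midpoint (35/2,14) outside
  → clear

FREE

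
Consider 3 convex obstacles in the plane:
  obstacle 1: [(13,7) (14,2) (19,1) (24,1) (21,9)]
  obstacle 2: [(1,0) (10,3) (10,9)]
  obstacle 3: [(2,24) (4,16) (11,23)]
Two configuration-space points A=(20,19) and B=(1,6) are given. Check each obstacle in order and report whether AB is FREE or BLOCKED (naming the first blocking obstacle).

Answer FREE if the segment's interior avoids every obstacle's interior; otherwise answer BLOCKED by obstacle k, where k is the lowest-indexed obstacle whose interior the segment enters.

FREE

Obstacle 1 [(13,7) (14,2) (19,1) (24,1) (21,9)]:
  edge (13,7)–(14,2): clear
  edge (14,2)–(19,1): clear
  edge (19,1)–(24,1): clear
  edge (24,1)–(21,9): clear
  edge (21,9)–(13,7): clear
  midpoint (21/2,25/2) outside
  → clear
Obstacle 2 [(1,0) (10,3) (10,9)]:
  edge (1,0)–(10,3): clear
  edge (10,3)–(10,9): clear
  edge (10,9)–(1,0): clear
  midpoint (21/2,25/2) outside
  → clear
Obstacle 3 [(2,24) (4,16) (11,23)]:
  edge (2,24)–(4,16): clear
  edge (4,16)–(11,23): clear
  edge (11,23)–(2,24): clear
  midpoint (21/2,25/2) outside
  → clear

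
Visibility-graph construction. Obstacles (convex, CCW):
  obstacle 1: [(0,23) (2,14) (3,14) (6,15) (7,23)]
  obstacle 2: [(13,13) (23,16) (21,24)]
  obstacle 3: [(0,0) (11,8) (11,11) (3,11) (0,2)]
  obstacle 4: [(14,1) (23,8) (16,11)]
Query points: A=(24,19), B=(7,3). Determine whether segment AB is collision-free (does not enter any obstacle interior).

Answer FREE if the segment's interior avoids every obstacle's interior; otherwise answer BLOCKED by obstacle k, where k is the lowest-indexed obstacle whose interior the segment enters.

Obstacle 1 [(0,23) (2,14) (3,14) (6,15) (7,23)]:
  edge (0,23)–(2,14): clear
  edge (2,14)–(3,14): clear
  edge (3,14)–(6,15): clear
  edge (6,15)–(7,23): clear
  edge (7,23)–(0,23): clear
  midpoint (31/2,11) outside
  → clear
Obstacle 2 [(13,13) (23,16) (21,24)]:
  edge (13,13)–(23,16): crosses AB
  edge (23,16)–(21,24): crosses AB
  edge (21,24)–(13,13): clear
  → BLOCKED
Obstacle 3 [(0,0) (11,8) (11,11) (3,11) (0,2)]:
  edge (0,0)–(11,8): clear
  edge (11,8)–(11,11): clear
  edge (11,11)–(3,11): clear
  edge (3,11)–(0,2): clear
  edge (0,2)–(0,0): clear
  midpoint (31/2,11) outside
  → clear
Obstacle 4 [(14,1) (23,8) (16,11)]:
  edge (14,1)–(23,8): clear
  edge (23,8)–(16,11): clear
  edge (16,11)–(14,1): clear
  midpoint (31/2,11) outside
  → clear

BLOCKED by obstacle 2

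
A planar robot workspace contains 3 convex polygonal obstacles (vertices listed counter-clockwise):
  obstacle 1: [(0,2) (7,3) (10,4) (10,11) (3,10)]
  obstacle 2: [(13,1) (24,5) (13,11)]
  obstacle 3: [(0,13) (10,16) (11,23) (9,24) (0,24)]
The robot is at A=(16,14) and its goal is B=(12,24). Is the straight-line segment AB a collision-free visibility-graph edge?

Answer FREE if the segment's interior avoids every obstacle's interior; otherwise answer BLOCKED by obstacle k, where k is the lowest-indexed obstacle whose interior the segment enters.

Obstacle 1 [(0,2) (7,3) (10,4) (10,11) (3,10)]:
  edge (0,2)–(7,3): clear
  edge (7,3)–(10,4): clear
  edge (10,4)–(10,11): clear
  edge (10,11)–(3,10): clear
  edge (3,10)–(0,2): clear
  midpoint (14,19) outside
  → clear
Obstacle 2 [(13,1) (24,5) (13,11)]:
  edge (13,1)–(24,5): clear
  edge (24,5)–(13,11): clear
  edge (13,11)–(13,1): clear
  midpoint (14,19) outside
  → clear
Obstacle 3 [(0,13) (10,16) (11,23) (9,24) (0,24)]:
  edge (0,13)–(10,16): clear
  edge (10,16)–(11,23): clear
  edge (11,23)–(9,24): clear
  edge (9,24)–(0,24): clear
  edge (0,24)–(0,13): clear
  midpoint (14,19) outside
  → clear

FREE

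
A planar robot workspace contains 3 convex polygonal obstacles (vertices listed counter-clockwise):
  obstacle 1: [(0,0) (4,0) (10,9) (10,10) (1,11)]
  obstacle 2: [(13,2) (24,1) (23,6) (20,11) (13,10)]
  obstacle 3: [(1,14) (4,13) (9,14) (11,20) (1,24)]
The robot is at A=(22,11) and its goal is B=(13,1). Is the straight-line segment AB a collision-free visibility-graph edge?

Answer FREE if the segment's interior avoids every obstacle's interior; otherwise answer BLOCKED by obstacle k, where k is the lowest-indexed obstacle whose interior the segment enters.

BLOCKED by obstacle 2

Obstacle 1 [(0,0) (4,0) (10,9) (10,10) (1,11)]:
  edge (0,0)–(4,0): clear
  edge (4,0)–(10,9): clear
  edge (10,9)–(10,10): clear
  edge (10,10)–(1,11): clear
  edge (1,11)–(0,0): clear
  midpoint (35/2,6) outside
  → clear
Obstacle 2 [(13,2) (24,1) (23,6) (20,11) (13,10)]:
  edge (13,2)–(24,1): crosses AB
  edge (24,1)–(23,6): clear
  edge (23,6)–(20,11): crosses AB
  edge (20,11)–(13,10): clear
  edge (13,10)–(13,2): clear
  → BLOCKED
Obstacle 3 [(1,14) (4,13) (9,14) (11,20) (1,24)]:
  edge (1,14)–(4,13): clear
  edge (4,13)–(9,14): clear
  edge (9,14)–(11,20): clear
  edge (11,20)–(1,24): clear
  edge (1,24)–(1,14): clear
  midpoint (35/2,6) outside
  → clear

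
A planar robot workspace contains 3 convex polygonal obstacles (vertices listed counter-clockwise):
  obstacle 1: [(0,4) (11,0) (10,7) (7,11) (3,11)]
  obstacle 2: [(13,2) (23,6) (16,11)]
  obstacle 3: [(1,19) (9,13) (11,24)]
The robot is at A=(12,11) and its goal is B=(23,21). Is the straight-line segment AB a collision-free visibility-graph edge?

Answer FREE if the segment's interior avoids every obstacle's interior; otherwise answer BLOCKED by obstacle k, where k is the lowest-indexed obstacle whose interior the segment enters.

Obstacle 1 [(0,4) (11,0) (10,7) (7,11) (3,11)]:
  edge (0,4)–(11,0): clear
  edge (11,0)–(10,7): clear
  edge (10,7)–(7,11): clear
  edge (7,11)–(3,11): clear
  edge (3,11)–(0,4): clear
  midpoint (35/2,16) outside
  → clear
Obstacle 2 [(13,2) (23,6) (16,11)]:
  edge (13,2)–(23,6): clear
  edge (23,6)–(16,11): clear
  edge (16,11)–(13,2): clear
  midpoint (35/2,16) outside
  → clear
Obstacle 3 [(1,19) (9,13) (11,24)]:
  edge (1,19)–(9,13): clear
  edge (9,13)–(11,24): clear
  edge (11,24)–(1,19): clear
  midpoint (35/2,16) outside
  → clear

FREE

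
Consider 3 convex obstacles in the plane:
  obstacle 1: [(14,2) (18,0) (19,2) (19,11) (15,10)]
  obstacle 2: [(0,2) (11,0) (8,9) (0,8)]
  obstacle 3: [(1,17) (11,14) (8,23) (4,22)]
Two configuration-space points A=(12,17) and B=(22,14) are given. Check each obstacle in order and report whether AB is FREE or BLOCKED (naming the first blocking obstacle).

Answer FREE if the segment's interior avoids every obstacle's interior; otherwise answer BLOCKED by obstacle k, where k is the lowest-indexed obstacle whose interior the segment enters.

Obstacle 1 [(14,2) (18,0) (19,2) (19,11) (15,10)]:
  edge (14,2)–(18,0): clear
  edge (18,0)–(19,2): clear
  edge (19,2)–(19,11): clear
  edge (19,11)–(15,10): clear
  edge (15,10)–(14,2): clear
  midpoint (17,31/2) outside
  → clear
Obstacle 2 [(0,2) (11,0) (8,9) (0,8)]:
  edge (0,2)–(11,0): clear
  edge (11,0)–(8,9): clear
  edge (8,9)–(0,8): clear
  edge (0,8)–(0,2): clear
  midpoint (17,31/2) outside
  → clear
Obstacle 3 [(1,17) (11,14) (8,23) (4,22)]:
  edge (1,17)–(11,14): clear
  edge (11,14)–(8,23): clear
  edge (8,23)–(4,22): clear
  edge (4,22)–(1,17): clear
  midpoint (17,31/2) outside
  → clear

FREE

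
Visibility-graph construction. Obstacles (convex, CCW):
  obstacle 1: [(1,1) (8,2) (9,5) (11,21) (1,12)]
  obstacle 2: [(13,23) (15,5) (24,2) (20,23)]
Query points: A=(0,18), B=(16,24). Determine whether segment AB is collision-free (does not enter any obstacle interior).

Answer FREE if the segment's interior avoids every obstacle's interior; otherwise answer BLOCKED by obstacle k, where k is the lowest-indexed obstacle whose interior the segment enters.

BLOCKED by obstacle 2

Obstacle 1 [(1,1) (8,2) (9,5) (11,21) (1,12)]:
  edge (1,1)–(8,2): clear
  edge (8,2)–(9,5): clear
  edge (9,5)–(11,21): clear
  edge (11,21)–(1,12): clear
  edge (1,12)–(1,1): clear
  midpoint (8,21) outside
  → clear
Obstacle 2 [(13,23) (15,5) (24,2) (20,23)]:
  edge (13,23)–(15,5): crosses AB
  edge (15,5)–(24,2): clear
  edge (24,2)–(20,23): clear
  edge (20,23)–(13,23): crosses AB
  → BLOCKED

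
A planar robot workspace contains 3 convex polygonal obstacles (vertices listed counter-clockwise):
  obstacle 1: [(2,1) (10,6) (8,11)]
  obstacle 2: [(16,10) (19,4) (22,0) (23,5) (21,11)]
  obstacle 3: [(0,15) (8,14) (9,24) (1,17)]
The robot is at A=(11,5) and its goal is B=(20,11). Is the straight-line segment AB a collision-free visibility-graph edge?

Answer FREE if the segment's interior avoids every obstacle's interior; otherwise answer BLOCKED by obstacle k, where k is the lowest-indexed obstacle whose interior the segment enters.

BLOCKED by obstacle 2

Obstacle 1 [(2,1) (10,6) (8,11)]:
  edge (2,1)–(10,6): clear
  edge (10,6)–(8,11): clear
  edge (8,11)–(2,1): clear
  midpoint (31/2,8) outside
  → clear
Obstacle 2 [(16,10) (19,4) (22,0) (23,5) (21,11)]:
  edge (16,10)–(19,4): crosses AB
  edge (19,4)–(22,0): clear
  edge (22,0)–(23,5): clear
  edge (23,5)–(21,11): clear
  edge (21,11)–(16,10): crosses AB
  → BLOCKED
Obstacle 3 [(0,15) (8,14) (9,24) (1,17)]:
  edge (0,15)–(8,14): clear
  edge (8,14)–(9,24): clear
  edge (9,24)–(1,17): clear
  edge (1,17)–(0,15): clear
  midpoint (31/2,8) outside
  → clear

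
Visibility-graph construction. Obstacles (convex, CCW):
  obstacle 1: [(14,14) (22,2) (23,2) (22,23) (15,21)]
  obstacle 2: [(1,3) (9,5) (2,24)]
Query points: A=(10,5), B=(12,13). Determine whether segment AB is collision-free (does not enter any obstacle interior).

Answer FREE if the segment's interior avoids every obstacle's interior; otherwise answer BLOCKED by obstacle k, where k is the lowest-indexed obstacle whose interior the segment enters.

Obstacle 1 [(14,14) (22,2) (23,2) (22,23) (15,21)]:
  edge (14,14)–(22,2): clear
  edge (22,2)–(23,2): clear
  edge (23,2)–(22,23): clear
  edge (22,23)–(15,21): clear
  edge (15,21)–(14,14): clear
  midpoint (11,9) outside
  → clear
Obstacle 2 [(1,3) (9,5) (2,24)]:
  edge (1,3)–(9,5): clear
  edge (9,5)–(2,24): clear
  edge (2,24)–(1,3): clear
  midpoint (11,9) outside
  → clear

FREE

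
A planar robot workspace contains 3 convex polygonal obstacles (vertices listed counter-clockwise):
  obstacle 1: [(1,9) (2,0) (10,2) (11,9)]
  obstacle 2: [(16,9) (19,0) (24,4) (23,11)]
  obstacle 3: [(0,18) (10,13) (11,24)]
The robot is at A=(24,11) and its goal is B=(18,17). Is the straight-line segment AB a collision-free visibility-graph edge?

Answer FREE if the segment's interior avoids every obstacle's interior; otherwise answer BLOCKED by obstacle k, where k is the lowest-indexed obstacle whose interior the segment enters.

Obstacle 1 [(1,9) (2,0) (10,2) (11,9)]:
  edge (1,9)–(2,0): clear
  edge (2,0)–(10,2): clear
  edge (10,2)–(11,9): clear
  edge (11,9)–(1,9): clear
  midpoint (21,14) outside
  → clear
Obstacle 2 [(16,9) (19,0) (24,4) (23,11)]:
  edge (16,9)–(19,0): clear
  edge (19,0)–(24,4): clear
  edge (24,4)–(23,11): clear
  edge (23,11)–(16,9): clear
  midpoint (21,14) outside
  → clear
Obstacle 3 [(0,18) (10,13) (11,24)]:
  edge (0,18)–(10,13): clear
  edge (10,13)–(11,24): clear
  edge (11,24)–(0,18): clear
  midpoint (21,14) outside
  → clear

FREE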